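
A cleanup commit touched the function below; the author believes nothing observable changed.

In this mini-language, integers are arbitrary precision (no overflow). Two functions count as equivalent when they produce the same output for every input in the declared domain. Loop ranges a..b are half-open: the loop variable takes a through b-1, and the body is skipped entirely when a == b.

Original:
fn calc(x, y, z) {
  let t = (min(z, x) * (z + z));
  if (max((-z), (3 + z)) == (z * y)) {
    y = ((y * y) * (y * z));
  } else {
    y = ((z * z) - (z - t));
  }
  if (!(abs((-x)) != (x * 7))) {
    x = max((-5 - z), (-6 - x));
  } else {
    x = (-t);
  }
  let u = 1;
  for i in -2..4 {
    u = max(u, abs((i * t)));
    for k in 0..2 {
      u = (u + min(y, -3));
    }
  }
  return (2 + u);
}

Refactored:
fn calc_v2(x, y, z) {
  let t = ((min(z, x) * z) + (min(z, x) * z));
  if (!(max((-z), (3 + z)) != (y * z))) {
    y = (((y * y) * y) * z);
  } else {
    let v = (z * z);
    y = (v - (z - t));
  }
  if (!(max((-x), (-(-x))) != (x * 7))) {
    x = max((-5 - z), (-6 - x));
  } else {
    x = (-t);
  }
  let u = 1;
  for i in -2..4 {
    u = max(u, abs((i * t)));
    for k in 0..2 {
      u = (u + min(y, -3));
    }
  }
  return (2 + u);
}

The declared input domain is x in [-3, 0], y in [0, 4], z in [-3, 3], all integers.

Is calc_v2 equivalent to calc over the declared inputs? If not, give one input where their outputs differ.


The two versions differ — the changes include statement counts differ; boolean connective usage differs; local variable names differ; comparison usage differs; arithmetic usage differs; min/max/abs usage differs.
One worked example (x=0, y=1, z=0) — calc: t=0, then (max((-z), (3 + z)) == (z * y)) is false, then y=0, then (!(abs((-x)) != (x * 7))) is true, then x=-5, then u=1, then (i=-2), then u=1, then (k=0), then u=-2, then (k=1), then u=-5, then (i=-1), then u=0, then (k=0), then u=-3, then (k=1), then u=-6, then (i=0), then u=0, then (k=0), then u=-3, then (k=1), then u=-6, then (i=1), then u=0, then (k=0), then u=-3, then (k=1), then u=-6, then (i=2), then u=0, then (k=0), then u=-3, then (k=1), then u=-6, then (i=3), then u=0, then (k=0), then u=-3, then (k=1), then u=-6, then returns -4; calc_v2: t=0, then (!(max((-z), (3 + z)) != (y * z))) is false, then v=0, then y=0, then (!(max((-x), (-(-x))) != (x * 7))) is true, then x=-5, then u=1, then (i=-2), then u=1, then (k=0), then u=-2, then (k=1), then u=-5, then (i=-1), then u=0, then (k=0), then u=-3, then (k=1), then u=-6, then (i=0), then u=0, then (k=0), then u=-3, then (k=1), then u=-6, then (i=1), then u=0, then (k=0), then u=-3, then (k=1), then u=-6, then (i=2), then u=0, then (k=0), then u=-3, then (k=1), then u=-6, then (i=3), then u=0, then (k=0), then u=-3, then (k=1), then u=-6, then returns -4; agreement on -4.
An exhaustive pass over the 140 declared inputs shows identical outputs.
verdict: equivalent


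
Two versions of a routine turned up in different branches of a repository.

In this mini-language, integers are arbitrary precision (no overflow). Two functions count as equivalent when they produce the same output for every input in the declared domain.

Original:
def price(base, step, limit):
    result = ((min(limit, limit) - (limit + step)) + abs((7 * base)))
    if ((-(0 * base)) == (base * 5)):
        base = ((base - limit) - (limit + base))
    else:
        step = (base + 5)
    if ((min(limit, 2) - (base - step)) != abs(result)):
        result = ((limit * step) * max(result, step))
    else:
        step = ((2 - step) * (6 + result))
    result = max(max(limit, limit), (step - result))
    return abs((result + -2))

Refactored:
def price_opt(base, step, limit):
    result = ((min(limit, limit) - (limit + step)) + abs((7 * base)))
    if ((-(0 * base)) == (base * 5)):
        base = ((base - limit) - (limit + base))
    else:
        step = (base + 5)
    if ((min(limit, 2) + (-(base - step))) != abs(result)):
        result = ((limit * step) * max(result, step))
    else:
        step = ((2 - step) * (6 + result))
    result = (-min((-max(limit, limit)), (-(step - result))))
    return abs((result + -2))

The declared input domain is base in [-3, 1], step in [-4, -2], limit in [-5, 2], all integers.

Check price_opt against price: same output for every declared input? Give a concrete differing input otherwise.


Reading the diff, among the changes: arithmetic usage differs, plus min/max/abs usage differs.
Tracing base=-3, step=-4, limit=-3: price: result becomes 25; next ((-(0 * base)) == (base * 5)) evaluates to false; next step becomes 2; next ((min(limit, 2) - (base - step)) != abs(result)) evaluates to true; next result becomes -150; next result becomes 152; next final value 150 | price_opt: result becomes 25; next ((-(0 * base)) == (base * 5)) evaluates to false; next step becomes 2; next ((min(limit, 2) + (-(base - step))) != abs(result)) evaluates to true; next result becomes -150; next result becomes 152; next final value 150 — matching result 150.
Every one of the 120 inputs gives matching results.
verdict: equivalent


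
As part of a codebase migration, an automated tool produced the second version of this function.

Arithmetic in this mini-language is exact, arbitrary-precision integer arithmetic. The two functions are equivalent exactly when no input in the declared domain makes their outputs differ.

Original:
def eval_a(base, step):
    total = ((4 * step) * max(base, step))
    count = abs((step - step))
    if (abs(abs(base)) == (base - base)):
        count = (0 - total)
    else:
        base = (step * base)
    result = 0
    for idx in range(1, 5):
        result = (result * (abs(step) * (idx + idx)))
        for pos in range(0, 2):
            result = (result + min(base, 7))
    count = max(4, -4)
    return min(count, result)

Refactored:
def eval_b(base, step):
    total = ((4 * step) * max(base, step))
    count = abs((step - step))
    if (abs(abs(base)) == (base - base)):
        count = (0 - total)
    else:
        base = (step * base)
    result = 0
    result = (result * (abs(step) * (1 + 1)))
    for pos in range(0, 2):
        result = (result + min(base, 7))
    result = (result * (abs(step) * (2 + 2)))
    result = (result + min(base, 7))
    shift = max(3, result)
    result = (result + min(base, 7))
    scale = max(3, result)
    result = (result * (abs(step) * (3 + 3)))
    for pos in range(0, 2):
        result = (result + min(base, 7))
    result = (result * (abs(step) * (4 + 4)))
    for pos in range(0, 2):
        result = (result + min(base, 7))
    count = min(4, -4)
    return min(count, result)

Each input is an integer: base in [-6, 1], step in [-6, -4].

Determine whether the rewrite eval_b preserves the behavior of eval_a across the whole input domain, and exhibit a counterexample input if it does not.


The rewrite breaks on base=-6, step=-6, where the results are 4 and -4.
eval_a: total = 144; count = 0; (abs(abs(base)) == (base - base)) -> false; base = 36; result = 0; [idx=1]; result = 0; [pos=0]; result = 7; [pos=1]; result = 14; [idx=2]; result = 336; [pos=0]; result = 343; [pos=1]; result = 350; [idx=3]; result = 12600; [pos=0]; result = 12607; [pos=1]; result = 12614; [idx=4]; result = 605472; [pos=0]; result = 605479; [pos=1]; result = 605486; count = 4; return 4
eval_b: total = 144; count = 0; (abs(abs(base)) == (base - base)) -> false; base = 36; result = 0; result = 0; [pos=0]; result = 7; [pos=1]; result = 14; result = 336; result = 343; shift = 343; result = 350; scale = 350; result = 12600; [pos=0]; result = 12607; [pos=1]; result = 12614; result = 605472; [pos=0]; result = 605479; [pos=1]; result = 605486; count = -4; return -4
verdict: not equivalent; witness: base=-6, step=-6


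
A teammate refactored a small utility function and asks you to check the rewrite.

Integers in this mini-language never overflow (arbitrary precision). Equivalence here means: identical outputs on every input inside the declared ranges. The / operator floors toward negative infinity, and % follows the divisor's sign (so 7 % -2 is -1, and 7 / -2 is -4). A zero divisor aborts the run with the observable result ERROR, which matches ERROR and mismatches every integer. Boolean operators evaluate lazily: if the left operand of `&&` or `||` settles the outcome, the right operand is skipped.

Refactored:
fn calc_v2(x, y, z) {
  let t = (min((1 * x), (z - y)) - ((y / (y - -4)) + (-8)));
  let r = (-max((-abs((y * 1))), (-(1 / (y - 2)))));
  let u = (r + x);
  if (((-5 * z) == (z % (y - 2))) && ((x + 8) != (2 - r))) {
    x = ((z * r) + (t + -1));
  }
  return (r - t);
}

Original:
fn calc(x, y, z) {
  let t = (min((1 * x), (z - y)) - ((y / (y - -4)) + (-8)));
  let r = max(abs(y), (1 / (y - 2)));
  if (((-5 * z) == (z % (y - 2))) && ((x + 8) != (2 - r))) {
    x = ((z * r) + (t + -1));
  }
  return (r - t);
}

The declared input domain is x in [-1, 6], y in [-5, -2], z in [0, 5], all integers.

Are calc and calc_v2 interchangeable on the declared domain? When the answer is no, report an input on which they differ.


Run the pair on x=-1, y=-5, z=0.
calc: t=2, then r=5, then (((-5 * z) == (z % (y - 2))) && ((x + 8) != (2 - r))) is true, then x=1, then returns 3
calc_v2: t=2, then r=-1, then u=-2, then (((-5 * z) == (z % (y - 2))) && ((x + 8) != (2 - r))) is true, then x=1, then returns -3
3 vs -3 — the two versions disagree here.
verdict: not equivalent; witness: x=-1, y=-5, z=0


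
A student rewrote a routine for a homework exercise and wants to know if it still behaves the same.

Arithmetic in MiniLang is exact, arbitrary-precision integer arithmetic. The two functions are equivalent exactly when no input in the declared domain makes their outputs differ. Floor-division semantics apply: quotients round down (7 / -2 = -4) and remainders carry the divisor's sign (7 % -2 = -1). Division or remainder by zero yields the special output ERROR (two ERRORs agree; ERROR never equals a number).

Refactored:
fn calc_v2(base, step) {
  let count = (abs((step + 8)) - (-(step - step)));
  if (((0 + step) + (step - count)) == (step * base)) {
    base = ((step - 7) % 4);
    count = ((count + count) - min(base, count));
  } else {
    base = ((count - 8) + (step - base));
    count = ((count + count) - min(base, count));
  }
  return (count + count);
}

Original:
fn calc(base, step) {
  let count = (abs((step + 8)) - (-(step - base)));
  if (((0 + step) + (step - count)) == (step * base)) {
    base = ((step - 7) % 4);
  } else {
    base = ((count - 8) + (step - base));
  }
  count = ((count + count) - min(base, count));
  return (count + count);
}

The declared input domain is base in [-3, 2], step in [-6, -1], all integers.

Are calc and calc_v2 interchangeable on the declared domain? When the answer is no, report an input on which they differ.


Input base=-3, step=-6: 20 from calc versus 26 from calc_v2.
verdict: not equivalent; witness: base=-3, step=-6


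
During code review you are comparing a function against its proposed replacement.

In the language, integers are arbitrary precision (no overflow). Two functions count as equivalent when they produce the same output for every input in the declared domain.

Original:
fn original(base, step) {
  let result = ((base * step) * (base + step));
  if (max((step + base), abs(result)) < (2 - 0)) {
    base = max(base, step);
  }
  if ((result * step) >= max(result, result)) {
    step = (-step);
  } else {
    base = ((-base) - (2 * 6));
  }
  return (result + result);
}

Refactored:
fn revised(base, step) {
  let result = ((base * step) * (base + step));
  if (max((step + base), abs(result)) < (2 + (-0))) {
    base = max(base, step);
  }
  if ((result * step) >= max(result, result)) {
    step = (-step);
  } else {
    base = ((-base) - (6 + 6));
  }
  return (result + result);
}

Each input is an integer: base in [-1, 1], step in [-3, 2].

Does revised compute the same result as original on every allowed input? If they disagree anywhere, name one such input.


This is a faithful refactor — constant usage differs; arithmetic usage differs, but the computed results match everywhere.
Spot check at base=1, step=-3 — original: result := 6 | (max((step + base), abs(result)) < (2 - 0)): false | ((result * step) >= max(result, result)): false | base := -13 | result 12. revised: result := 6 | (max((step + base), abs(result)) < (2 + (-0))): false | ((result * step) >= max(result, result)): false | base := -13 | result 12. Both give 12.
Every one of the 18 inputs gives matching results.
verdict: equivalent


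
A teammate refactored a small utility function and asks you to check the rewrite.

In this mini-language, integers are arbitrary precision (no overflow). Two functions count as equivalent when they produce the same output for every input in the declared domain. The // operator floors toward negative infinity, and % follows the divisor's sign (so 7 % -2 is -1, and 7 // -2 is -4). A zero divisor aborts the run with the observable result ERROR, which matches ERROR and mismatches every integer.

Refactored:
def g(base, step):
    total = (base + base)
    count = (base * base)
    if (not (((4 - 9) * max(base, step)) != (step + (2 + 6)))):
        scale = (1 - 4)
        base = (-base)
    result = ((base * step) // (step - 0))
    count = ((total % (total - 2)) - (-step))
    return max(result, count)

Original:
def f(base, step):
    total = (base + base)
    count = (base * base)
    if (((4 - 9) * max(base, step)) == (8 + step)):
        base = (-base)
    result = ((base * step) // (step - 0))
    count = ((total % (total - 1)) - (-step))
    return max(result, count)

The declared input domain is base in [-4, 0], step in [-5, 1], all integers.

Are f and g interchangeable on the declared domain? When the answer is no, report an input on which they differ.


Equivalent. The edit looks behavioral (`1` became `2`), but over these ranges it never changes the outcome.
An exhaustive pass over the 35 declared inputs shows identical outputs.
Tracing base=-2, step=-5: f: total = -4; count = 4; (((4 - 9) * max(base, step)) == (8 + step)) -> false; result = -2; count = -9; return -2 | g: total = -4; count = 4; (not (((4 - 9) * max(base, step)) != (step + (2 + 6)))) -> false; result = -2; count = -9; return -2 — matching result -2.
verdict: equivalent


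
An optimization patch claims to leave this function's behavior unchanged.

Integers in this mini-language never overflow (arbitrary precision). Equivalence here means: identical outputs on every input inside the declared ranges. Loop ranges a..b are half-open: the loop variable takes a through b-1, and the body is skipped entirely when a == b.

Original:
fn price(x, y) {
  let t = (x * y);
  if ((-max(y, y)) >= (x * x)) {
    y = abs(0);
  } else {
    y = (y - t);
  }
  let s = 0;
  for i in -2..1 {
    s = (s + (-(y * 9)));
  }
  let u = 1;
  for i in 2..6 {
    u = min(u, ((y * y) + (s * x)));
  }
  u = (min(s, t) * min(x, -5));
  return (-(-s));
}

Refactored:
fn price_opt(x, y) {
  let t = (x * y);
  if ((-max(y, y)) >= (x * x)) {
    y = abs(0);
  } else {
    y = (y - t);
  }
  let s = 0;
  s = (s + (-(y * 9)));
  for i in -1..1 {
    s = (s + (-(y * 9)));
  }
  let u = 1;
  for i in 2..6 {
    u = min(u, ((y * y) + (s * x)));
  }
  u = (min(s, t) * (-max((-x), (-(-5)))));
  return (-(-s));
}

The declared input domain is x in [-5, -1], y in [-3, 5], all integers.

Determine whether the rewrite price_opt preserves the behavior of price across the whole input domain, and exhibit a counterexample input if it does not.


The two are interchangeable: loop structure differs, arithmetic usage differs, min/max/abs usage differs, statement counts differ, constant usage differs, and every declared input agrees.
Tracing x=-2, y=-1: price: t=2, then ((-max(y, y)) >= (x * x)) is false, then y=-3, then s=0, then (i=-2), then s=27, then (i=-1), then s=54, then (i=0), then s=81, then u=1, then (i=2), then u=-153, then (i=3), then u=-153, then (i=4), then u=-153, then (i=5), then u=-153, then u=-10, then returns 81 | price_opt: t=2, then ((-max(y, y)) >= (x * x)) is false, then y=-3, then s=0, then s=27, then (i=-1), then s=54, then (i=0), then s=81, then u=1, then (i=2), then u=-153, then (i=3), then u=-153, then (i=4), then u=-153, then (i=5), then u=-153, then u=-10, then returns 81 — matching result 81.
Checked all 45 inputs in the declared domain: the outputs agree on every one.
verdict: equivalent


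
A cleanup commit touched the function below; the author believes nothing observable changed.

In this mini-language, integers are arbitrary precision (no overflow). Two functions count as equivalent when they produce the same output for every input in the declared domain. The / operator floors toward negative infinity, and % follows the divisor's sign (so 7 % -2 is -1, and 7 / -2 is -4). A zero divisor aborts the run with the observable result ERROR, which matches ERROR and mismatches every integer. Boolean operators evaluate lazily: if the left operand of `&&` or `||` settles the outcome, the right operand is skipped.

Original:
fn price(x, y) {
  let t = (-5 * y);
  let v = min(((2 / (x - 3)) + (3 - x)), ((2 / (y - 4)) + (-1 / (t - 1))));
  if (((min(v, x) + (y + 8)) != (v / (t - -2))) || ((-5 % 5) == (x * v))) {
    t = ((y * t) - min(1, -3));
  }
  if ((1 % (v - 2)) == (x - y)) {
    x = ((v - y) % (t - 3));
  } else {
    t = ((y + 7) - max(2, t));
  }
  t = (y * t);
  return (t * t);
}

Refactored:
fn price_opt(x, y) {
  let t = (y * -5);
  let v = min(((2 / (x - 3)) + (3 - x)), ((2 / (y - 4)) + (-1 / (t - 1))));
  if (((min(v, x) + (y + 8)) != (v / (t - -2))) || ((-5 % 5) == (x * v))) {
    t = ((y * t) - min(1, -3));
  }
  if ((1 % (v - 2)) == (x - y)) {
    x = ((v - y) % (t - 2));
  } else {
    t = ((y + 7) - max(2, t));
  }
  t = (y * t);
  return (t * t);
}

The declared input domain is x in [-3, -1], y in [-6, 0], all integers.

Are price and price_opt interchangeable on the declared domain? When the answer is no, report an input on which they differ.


Take x=-1, y=0.
price: t=0, then v=0, then (((min(v, x) + (y + 8)) != (v / (t - -2))) || ((-5 % 5) == (x * v))) is true, then t=3, then ((1 % (v - 2)) == (x - y)) is true, then a zero divisor aborts: ERROR
price_opt: t=0, then v=0, then (((min(v, x) + (y + 8)) != (v / (t - -2))) || ((-5 % 5) == (x * v))) is true, then t=3, then ((1 % (v - 2)) == (x - y)) is true, then x=0, then t=0, then returns 0
ERROR vs 0 — the two versions disagree here.
verdict: not equivalent; witness: x=-1, y=0


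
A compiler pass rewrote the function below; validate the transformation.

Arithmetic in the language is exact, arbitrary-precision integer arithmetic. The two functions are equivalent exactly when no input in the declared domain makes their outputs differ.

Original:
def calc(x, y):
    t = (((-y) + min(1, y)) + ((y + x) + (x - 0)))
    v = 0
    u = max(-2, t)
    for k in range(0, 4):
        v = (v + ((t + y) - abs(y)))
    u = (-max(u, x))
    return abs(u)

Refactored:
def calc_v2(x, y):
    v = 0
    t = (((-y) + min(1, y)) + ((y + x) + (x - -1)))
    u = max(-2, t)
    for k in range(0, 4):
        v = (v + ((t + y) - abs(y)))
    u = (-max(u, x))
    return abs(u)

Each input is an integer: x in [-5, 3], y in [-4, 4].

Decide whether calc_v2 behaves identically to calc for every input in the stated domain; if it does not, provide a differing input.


Not equivalent: x=-1, y=1 separates them (1 vs 0).
calc: t becomes -1; next v becomes 0; next u becomes -1; next at k=0:; next v becomes -1; next at k=1:; next v becomes -2; next at k=2:; next v becomes -3; next at k=3:; next v becomes -4; next u becomes 1; next final value 1
calc_v2: v becomes 0; next t becomes 0; next u becomes 0; next at k=0:; next v becomes 0; next at k=1:; next v becomes 0; next at k=2:; next v becomes 0; next at k=3:; next v becomes 0; next u becomes 0; next final value 0
verdict: not equivalent; witness: x=-1, y=1


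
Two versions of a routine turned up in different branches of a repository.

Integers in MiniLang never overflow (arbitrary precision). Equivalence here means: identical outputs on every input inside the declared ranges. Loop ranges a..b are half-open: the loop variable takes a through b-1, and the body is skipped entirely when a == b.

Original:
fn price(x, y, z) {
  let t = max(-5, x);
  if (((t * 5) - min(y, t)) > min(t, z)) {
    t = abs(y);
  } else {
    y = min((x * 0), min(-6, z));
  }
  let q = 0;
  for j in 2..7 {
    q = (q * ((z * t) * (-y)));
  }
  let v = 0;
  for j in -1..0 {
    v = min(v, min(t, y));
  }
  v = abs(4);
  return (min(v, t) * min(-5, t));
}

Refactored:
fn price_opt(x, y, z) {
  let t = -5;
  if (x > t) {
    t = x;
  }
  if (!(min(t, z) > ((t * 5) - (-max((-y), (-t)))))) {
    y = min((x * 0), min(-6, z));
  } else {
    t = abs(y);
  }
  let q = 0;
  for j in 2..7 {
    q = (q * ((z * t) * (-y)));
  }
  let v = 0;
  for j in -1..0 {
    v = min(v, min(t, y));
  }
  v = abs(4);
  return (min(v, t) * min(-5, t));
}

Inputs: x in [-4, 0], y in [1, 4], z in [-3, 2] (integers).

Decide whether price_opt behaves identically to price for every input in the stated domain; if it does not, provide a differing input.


x=-4, y=1, z=-3 yields 20 from price but -5 from price_opt.
verdict: not equivalent; witness: x=-4, y=1, z=-3


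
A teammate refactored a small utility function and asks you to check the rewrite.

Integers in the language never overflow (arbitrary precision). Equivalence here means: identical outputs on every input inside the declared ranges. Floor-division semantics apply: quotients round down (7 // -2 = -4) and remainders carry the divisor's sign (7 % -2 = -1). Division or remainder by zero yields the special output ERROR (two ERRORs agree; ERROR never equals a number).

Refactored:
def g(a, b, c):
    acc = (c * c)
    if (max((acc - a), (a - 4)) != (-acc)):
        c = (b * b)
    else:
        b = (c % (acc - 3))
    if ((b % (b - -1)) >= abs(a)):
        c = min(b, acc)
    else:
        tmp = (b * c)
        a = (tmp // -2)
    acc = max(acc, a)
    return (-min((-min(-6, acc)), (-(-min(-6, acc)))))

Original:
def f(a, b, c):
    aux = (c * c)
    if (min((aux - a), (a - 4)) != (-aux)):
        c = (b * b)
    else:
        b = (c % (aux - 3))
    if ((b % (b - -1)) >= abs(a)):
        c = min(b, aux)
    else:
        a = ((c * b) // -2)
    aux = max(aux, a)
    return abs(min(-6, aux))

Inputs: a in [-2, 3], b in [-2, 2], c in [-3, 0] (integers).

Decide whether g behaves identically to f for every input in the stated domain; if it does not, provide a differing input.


These are not equivalent — on a=0, b=-1, c=-2 the outputs split (6 vs ERROR).
f: aux becomes 4; next (min((aux - a), (a - 4)) != (-aux)) evaluates to false; next b becomes 0; next ((b % (b - -1)) >= abs(a)) evaluates to true; next c becomes 0; next aux becomes 4; next final value 6
g: acc becomes 4; next (max((acc - a), (a - 4)) != (-acc)) evaluates to true; next c becomes 1; next hits division by zero so the output is ERROR
verdict: not equivalent; witness: a=0, b=-1, c=-2


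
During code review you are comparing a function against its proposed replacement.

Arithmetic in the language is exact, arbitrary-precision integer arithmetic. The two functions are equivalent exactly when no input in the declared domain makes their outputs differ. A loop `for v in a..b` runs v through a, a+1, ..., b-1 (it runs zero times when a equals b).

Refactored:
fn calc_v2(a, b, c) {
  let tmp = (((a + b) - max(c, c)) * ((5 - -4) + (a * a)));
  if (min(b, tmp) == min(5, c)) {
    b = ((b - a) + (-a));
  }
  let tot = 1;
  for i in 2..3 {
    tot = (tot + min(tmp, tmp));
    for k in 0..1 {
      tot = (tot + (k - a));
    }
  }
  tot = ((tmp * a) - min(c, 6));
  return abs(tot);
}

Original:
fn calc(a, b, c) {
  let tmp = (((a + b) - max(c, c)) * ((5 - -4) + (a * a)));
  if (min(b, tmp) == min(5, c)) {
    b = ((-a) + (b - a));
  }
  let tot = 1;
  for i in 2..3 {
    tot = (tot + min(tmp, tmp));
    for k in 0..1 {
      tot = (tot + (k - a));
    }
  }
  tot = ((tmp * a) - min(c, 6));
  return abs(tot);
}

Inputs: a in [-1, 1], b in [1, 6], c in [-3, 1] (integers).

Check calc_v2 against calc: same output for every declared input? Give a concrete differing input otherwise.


Behavior is preserved: although same computation, different form, the outputs never diverge.
One worked example (a=0, b=3, c=-2) — calc: tmp=45, then (min(b, tmp) == min(5, c)) is false, then tot=1, then (i=2), then tot=46, then (k=0), then tot=46, then tot=2, then returns 2; calc_v2: tmp=45, then (min(b, tmp) == min(5, c)) is false, then tot=1, then (i=2), then tot=46, then (k=0), then tot=46, then tot=2, then returns 2; agreement on 2.
An exhaustive pass over the 90 declared inputs shows identical outputs.
verdict: equivalent


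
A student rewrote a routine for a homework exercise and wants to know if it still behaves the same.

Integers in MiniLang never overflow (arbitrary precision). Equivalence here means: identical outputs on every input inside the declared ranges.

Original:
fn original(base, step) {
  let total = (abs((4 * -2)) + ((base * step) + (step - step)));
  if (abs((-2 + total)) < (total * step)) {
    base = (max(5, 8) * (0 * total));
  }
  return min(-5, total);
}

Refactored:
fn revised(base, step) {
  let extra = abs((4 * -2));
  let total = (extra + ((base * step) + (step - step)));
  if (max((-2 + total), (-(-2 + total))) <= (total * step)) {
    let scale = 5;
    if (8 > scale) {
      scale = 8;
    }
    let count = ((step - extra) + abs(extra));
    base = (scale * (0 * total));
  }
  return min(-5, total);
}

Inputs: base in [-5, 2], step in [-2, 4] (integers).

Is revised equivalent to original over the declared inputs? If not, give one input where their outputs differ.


The suspicious-looking change has no observable effect anywhere in the declared ranges; all 56 inputs agree.
verdict: equivalent


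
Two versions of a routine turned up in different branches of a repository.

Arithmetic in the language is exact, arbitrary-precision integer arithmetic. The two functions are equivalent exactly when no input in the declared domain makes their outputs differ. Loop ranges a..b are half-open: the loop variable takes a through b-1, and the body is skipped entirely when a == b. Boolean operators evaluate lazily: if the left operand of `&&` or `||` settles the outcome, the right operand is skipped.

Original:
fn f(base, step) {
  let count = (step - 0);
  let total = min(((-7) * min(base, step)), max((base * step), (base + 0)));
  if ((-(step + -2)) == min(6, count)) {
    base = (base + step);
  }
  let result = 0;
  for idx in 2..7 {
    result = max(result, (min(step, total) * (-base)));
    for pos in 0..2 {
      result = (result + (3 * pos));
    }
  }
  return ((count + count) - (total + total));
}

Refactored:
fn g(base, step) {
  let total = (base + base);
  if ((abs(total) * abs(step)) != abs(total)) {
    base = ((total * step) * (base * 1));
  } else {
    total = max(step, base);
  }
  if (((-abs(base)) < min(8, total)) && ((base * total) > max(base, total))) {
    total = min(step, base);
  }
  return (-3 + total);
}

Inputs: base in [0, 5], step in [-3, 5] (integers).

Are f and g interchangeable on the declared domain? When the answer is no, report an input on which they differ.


Run the pair on base=0, step=-3.
f: count = -3; total = 0; ((-(step + -2)) == min(6, count)) -> false; result = 0; [idx=2]; result = 0; [pos=0]; result = 0; [pos=1]; result = 3; [idx=3]; result = 3; [pos=0]; result = 3; [pos=1]; result = 6; [idx=4]; result = 6; [pos=0]; result = 6; [pos=1]; result = 9; [idx=5]; result = 9; [pos=0]; result = 9; [pos=1]; result = 12; [idx=6]; result = 12; [pos=0]; result = 12; [pos=1]; result = 15; return -6
g: total = 0; ((abs(total) * abs(step)) != abs(total)) -> false; total = 0; (((-abs(base)) < min(8, total)) && ((base * total) > max(base, total))) -> false; return -3
-6 != -3, so the rewrite changes behavior.
verdict: not equivalent; witness: base=0, step=-3


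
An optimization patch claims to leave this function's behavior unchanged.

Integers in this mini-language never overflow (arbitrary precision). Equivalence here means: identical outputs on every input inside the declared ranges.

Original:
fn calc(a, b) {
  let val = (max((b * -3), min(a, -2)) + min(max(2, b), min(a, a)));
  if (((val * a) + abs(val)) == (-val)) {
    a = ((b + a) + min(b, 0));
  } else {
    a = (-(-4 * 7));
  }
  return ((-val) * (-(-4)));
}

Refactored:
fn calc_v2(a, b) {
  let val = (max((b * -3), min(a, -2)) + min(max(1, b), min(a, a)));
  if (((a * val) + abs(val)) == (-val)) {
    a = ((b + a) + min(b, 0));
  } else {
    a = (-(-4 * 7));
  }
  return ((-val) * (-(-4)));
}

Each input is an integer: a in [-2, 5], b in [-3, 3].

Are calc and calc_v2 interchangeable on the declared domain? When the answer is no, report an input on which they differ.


Consider the input a=2, b=-3.
calc: val = 11; (((val * a) + abs(val)) == (-val)) -> false; a = 28; return -44
calc_v2: val = 10; (((a * val) + abs(val)) == (-val)) -> false; a = 28; return -40
-44 and -40 differ, so these are not the same function on this domain.
verdict: not equivalent; witness: a=2, b=-3


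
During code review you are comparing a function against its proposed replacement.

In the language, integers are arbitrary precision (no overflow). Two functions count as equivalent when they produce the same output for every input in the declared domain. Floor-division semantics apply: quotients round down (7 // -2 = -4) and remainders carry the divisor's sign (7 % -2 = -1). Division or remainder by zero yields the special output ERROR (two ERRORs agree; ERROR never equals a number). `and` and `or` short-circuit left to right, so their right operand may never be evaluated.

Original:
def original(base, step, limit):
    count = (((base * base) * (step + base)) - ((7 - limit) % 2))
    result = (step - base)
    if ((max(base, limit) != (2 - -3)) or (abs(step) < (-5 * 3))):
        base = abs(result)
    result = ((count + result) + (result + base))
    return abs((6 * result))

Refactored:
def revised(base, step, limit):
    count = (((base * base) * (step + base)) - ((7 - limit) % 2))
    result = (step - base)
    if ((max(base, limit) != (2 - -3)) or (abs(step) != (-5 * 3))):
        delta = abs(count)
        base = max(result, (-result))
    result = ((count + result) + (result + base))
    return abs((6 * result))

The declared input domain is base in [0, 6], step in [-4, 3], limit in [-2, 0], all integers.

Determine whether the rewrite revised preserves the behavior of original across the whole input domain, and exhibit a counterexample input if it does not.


These are not equivalent — on base=5, step=-4, limit=-2 the outputs split (66 vs 90).
original: count=24, then result=-9, then ((max(base, limit) != (2 - -3)) or (abs(step) < (-5 * 3))) is false, then result=11, then returns 66
revised: count=24, then result=-9, then ((max(base, limit) != (2 - -3)) or (abs(step) != (-5 * 3))) is true, then delta=24, then base=9, then result=15, then returns 90
verdict: not equivalent; witness: base=5, step=-4, limit=-2


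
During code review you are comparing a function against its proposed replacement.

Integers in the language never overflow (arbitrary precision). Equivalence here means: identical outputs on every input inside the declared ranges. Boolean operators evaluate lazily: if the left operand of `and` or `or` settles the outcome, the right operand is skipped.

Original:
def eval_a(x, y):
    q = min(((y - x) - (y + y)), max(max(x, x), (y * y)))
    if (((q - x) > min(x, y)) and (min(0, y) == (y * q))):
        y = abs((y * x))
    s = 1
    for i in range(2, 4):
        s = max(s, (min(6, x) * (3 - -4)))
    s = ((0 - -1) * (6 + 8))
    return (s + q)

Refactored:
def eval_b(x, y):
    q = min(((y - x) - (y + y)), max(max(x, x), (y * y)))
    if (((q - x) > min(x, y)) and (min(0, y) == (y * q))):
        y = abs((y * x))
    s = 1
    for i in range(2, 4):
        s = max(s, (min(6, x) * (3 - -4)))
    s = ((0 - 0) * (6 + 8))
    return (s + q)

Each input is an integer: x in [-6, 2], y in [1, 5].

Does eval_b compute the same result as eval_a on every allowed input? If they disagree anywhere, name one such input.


The rewrite breaks on x=-6, y=1, where the results are 15 and 1.
eval_a: q=1, then (((q - x) > min(x, y)) and (min(0, y) == (y * q))) is false, then s=1, then (i=2), then s=1, then (i=3), then s=1, then s=14, then returns 15
eval_b: q=1, then (((q - x) > min(x, y)) and (min(0, y) == (y * q))) is false, then s=1, then (i=2), then s=1, then (i=3), then s=1, then s=0, then returns 1
verdict: not equivalent; witness: x=-6, y=1


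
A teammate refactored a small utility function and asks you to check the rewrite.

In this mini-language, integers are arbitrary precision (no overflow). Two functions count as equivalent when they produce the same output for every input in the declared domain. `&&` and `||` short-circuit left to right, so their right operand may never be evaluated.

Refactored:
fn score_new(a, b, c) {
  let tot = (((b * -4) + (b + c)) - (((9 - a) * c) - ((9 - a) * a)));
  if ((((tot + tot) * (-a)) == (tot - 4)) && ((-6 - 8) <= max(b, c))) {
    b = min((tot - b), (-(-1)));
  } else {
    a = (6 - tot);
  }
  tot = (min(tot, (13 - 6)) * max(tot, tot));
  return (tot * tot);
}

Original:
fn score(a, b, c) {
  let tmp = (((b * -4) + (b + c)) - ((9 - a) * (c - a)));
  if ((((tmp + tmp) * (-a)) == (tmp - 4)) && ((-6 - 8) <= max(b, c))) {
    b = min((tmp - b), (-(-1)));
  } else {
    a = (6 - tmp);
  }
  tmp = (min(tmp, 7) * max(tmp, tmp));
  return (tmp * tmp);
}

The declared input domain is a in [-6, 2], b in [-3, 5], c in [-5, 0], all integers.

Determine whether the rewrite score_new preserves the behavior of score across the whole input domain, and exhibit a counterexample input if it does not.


Comparing the listings, the differences include: local variable names differ, and arithmetic usage differs, and constant usage differs.
Spot check at a=-1, b=3, c=-4 — score: tmp := 17 | ((((tmp + tmp) * (-a)) == (tmp - 4)) && ((-6 - 8) <= max(b, c))): false | a := -11 | tmp := 119 | result 14161. score_new: tot := 17 | ((((tot + tot) * (-a)) == (tot - 4)) && ((-6 - 8) <= max(b, c))): false | a := -11 | tot := 119 | result 14161. Both give 14161.
An exhaustive pass over the 486 declared inputs shows identical outputs.
verdict: equivalent


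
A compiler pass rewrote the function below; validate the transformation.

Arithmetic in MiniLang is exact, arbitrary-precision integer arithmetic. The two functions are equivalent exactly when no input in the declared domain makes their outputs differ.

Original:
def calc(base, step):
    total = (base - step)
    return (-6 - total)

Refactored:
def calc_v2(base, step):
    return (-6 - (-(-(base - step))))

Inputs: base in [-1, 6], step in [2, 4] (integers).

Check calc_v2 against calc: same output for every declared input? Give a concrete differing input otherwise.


Side by side, the visible changes include: local variable names differ; also statement counts differ.
Tracing base=1, step=4: calc: total := -3 | result -3 | calc_v2: result -3 — matching result -3.
Across all 24 domain points the two functions coincide.
verdict: equivalent


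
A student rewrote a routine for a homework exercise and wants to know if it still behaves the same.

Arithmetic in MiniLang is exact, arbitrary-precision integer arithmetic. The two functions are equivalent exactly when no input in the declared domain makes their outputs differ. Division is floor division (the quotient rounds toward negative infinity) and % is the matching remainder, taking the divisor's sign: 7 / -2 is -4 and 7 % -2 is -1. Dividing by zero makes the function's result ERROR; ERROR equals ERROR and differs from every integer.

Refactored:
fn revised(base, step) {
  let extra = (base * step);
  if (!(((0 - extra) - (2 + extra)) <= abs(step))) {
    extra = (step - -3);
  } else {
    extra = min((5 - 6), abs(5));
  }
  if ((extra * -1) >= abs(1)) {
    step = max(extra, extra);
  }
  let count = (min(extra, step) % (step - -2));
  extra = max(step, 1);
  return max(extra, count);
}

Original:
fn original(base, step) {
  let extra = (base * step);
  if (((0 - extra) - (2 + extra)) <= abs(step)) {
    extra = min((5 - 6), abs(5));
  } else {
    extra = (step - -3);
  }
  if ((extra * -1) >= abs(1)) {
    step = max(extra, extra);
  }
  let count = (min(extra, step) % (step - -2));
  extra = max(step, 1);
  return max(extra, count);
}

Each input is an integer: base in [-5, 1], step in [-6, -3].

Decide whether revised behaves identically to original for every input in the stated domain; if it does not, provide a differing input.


This is a faithful refactor — boolean connective usage differs, but the computed results match everywhere.
One worked example (base=0, step=-6) — original: extra = 0; (((0 - extra) - (2 + extra)) <= abs(step)) -> true; extra = -1; ((extra * -1) >= abs(1)) -> true; step = -1; count = 0; extra = 1; return 1; revised: extra = 0; (!(((0 - extra) - (2 + extra)) <= abs(step))) -> false; extra = -1; ((extra * -1) >= abs(1)) -> true; step = -1; count = 0; extra = 1; return 1; agreement on 1.
Checked all 28 inputs in the declared domain: the outputs agree on every one.
verdict: equivalent


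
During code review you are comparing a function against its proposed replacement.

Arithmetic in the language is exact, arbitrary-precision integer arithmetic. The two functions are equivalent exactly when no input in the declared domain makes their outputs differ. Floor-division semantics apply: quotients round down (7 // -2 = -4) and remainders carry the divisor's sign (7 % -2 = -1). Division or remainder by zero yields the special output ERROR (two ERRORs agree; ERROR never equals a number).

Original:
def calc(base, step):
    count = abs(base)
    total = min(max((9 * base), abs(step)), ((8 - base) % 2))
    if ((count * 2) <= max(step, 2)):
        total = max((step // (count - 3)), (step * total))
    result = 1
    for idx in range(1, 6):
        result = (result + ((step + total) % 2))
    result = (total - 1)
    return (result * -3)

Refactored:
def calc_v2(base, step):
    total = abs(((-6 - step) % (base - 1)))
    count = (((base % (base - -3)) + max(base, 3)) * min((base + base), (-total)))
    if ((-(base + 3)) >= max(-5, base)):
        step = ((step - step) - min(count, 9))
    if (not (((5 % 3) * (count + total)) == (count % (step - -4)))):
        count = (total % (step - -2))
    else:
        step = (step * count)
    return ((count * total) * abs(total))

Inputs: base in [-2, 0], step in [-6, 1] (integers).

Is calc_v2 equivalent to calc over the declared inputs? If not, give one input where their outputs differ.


Consider the input base=-2, step=-6.
calc: count := 2 | total := 0 | ((count * 2) <= max(step, 2)): false | result := 1 | iter idx=1: | result := 1 | iter idx=2: | result := 1 | iter idx=3: | result := 1 | iter idx=4: | result := 1 | iter idx=5: | result := 1 | result := -1 | result 3
calc_v2: total := 0 | count := -12 | ((-(base + 3)) >= max(-5, base)): true | step := 12 | (not (((5 % 3) * (count + total)) == (count % (step - -4)))): true | count := 0 | result 0
3 != 0, so the rewrite changes behavior.
verdict: not equivalent; witness: base=-2, step=-6


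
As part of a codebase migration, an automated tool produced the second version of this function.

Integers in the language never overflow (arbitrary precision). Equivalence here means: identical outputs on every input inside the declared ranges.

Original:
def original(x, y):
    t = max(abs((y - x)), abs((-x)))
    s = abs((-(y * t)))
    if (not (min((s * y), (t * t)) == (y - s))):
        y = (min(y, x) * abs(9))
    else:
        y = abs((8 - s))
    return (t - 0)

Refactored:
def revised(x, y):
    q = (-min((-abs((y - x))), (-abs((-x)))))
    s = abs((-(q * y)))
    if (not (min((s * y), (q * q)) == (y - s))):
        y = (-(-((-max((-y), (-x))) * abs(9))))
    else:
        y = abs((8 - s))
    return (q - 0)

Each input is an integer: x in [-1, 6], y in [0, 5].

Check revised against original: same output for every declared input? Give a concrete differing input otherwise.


The two versions differ — the changes include local variable names differ.
One worked example (x=3, y=1) — original: t = 3; s = 3; (not (min((s * y), (t * t)) == (y - s))) -> true; y = 9; return 3; revised: q = 3; s = 3; (not (min((s * y), (q * q)) == (y - s))) -> true; y = 9; return 3; agreement on 3.
Sweeping the whole domain (48 inputs) finds no disagreement.
verdict: equivalent
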